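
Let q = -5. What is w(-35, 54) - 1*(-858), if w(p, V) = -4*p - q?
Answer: 1003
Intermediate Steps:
w(p, V) = 5 - 4*p (w(p, V) = -4*p - 1*(-5) = -4*p + 5 = 5 - 4*p)
w(-35, 54) - 1*(-858) = (5 - 4*(-35)) - 1*(-858) = (5 + 140) + 858 = 145 + 858 = 1003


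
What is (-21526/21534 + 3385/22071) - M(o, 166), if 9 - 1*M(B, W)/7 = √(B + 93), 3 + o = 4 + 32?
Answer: -5057442223/79212819 + 21*√14 ≈ 14.729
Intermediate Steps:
o = 33 (o = -3 + (4 + 32) = -3 + 36 = 33)
M(B, W) = 63 - 7*√(93 + B) (M(B, W) = 63 - 7*√(B + 93) = 63 - 7*√(93 + B))
(-21526/21534 + 3385/22071) - M(o, 166) = (-21526/21534 + 3385/22071) - (63 - 7*√(93 + 33)) = (-21526*1/21534 + 3385*(1/22071)) - (63 - 21*√14) = (-10763/10767 + 3385/22071) - (63 - 21*√14) = -67034626/79212819 - (63 - 21*√14) = -67034626/79212819 + (-63 + 21*√14) = -5057442223/79212819 + 21*√14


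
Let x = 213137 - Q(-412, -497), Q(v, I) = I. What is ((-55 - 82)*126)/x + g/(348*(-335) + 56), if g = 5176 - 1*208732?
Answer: 5184380652/3111686027 ≈ 1.6661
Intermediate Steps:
x = 213634 (x = 213137 - 1*(-497) = 213137 + 497 = 213634)
g = -203556 (g = 5176 - 208732 = -203556)
((-55 - 82)*126)/x + g/(348*(-335) + 56) = ((-55 - 82)*126)/213634 - 203556/(348*(-335) + 56) = -137*126*(1/213634) - 203556/(-116580 + 56) = -17262*1/213634 - 203556/(-116524) = -8631/106817 - 203556*(-1/116524) = -8631/106817 + 50889/29131 = 5184380652/3111686027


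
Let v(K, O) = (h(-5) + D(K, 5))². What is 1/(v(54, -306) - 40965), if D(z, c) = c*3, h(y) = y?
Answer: -1/40865 ≈ -2.4471e-5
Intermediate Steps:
D(z, c) = 3*c
v(K, O) = 100 (v(K, O) = (-5 + 3*5)² = (-5 + 15)² = 10² = 100)
1/(v(54, -306) - 40965) = 1/(100 - 40965) = 1/(-40865) = -1/40865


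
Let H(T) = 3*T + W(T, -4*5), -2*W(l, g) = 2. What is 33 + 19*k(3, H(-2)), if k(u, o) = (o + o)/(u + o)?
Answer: 199/2 ≈ 99.500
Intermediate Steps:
W(l, g) = -1 (W(l, g) = -½*2 = -1)
H(T) = -1 + 3*T (H(T) = 3*T - 1 = -1 + 3*T)
k(u, o) = 2*o/(o + u) (k(u, o) = (2*o)/(o + u) = 2*o/(o + u))
33 + 19*k(3, H(-2)) = 33 + 19*(2*(-1 + 3*(-2))/((-1 + 3*(-2)) + 3)) = 33 + 19*(2*(-1 - 6)/((-1 - 6) + 3)) = 33 + 19*(2*(-7)/(-7 + 3)) = 33 + 19*(2*(-7)/(-4)) = 33 + 19*(2*(-7)*(-¼)) = 33 + 19*(7/2) = 33 + 133/2 = 199/2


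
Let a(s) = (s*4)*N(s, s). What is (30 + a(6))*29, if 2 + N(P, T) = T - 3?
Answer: 1566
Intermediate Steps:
N(P, T) = -5 + T (N(P, T) = -2 + (T - 3) = -2 + (-3 + T) = -5 + T)
a(s) = 4*s*(-5 + s) (a(s) = (s*4)*(-5 + s) = (4*s)*(-5 + s) = 4*s*(-5 + s))
(30 + a(6))*29 = (30 + 4*6*(-5 + 6))*29 = (30 + 4*6*1)*29 = (30 + 24)*29 = 54*29 = 1566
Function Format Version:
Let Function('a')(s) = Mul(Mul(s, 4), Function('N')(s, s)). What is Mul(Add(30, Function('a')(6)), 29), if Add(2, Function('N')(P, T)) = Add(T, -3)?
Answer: 1566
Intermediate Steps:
Function('N')(P, T) = Add(-5, T) (Function('N')(P, T) = Add(-2, Add(T, -3)) = Add(-2, Add(-3, T)) = Add(-5, T))
Function('a')(s) = Mul(4, s, Add(-5, s)) (Function('a')(s) = Mul(Mul(s, 4), Add(-5, s)) = Mul(Mul(4, s), Add(-5, s)) = Mul(4, s, Add(-5, s)))
Mul(Add(30, Function('a')(6)), 29) = Mul(Add(30, Mul(4, 6, Add(-5, 6))), 29) = Mul(Add(30, Mul(4, 6, 1)), 29) = Mul(Add(30, 24), 29) = Mul(54, 29) = 1566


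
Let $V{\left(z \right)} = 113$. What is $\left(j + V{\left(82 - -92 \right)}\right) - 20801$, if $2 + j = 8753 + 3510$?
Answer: $-8427$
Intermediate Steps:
$j = 12261$ ($j = -2 + \left(8753 + 3510\right) = -2 + 12263 = 12261$)
$\left(j + V{\left(82 - -92 \right)}\right) - 20801 = \left(12261 + 113\right) - 20801 = 12374 - 20801 = -8427$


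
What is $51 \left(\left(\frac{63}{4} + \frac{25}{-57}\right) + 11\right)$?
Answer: $\frac{101983}{76} \approx 1341.9$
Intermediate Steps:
$51 \left(\left(\frac{63}{4} + \frac{25}{-57}\right) + 11\right) = 51 \left(\left(63 \cdot \frac{1}{4} + 25 \left(- \frac{1}{57}\right)\right) + 11\right) = 51 \left(\left(\frac{63}{4} - \frac{25}{57}\right) + 11\right) = 51 \left(\frac{3491}{228} + 11\right) = 51 \cdot \frac{5999}{228} = \frac{101983}{76}$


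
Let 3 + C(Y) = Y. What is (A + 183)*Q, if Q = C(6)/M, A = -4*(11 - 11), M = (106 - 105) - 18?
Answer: -549/17 ≈ -32.294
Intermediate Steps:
C(Y) = -3 + Y
M = -17 (M = 1 - 18 = -17)
A = 0 (A = -4*0 = 0)
Q = -3/17 (Q = (-3 + 6)/(-17) = 3*(-1/17) = -3/17 ≈ -0.17647)
(A + 183)*Q = (0 + 183)*(-3/17) = 183*(-3/17) = -549/17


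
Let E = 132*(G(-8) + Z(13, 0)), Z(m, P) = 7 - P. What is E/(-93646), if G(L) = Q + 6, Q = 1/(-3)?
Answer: -836/46823 ≈ -0.017854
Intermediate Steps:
Q = -⅓ ≈ -0.33333
G(L) = 17/3 (G(L) = -⅓ + 6 = 17/3)
E = 1672 (E = 132*(17/3 + (7 - 1*0)) = 132*(17/3 + (7 + 0)) = 132*(17/3 + 7) = 132*(38/3) = 1672)
E/(-93646) = 1672/(-93646) = 1672*(-1/93646) = -836/46823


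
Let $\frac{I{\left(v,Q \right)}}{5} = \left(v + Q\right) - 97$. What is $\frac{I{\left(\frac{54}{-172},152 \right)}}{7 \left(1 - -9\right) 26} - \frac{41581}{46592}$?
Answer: $- \frac{1486991}{2003456} \approx -0.74221$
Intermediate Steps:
$I{\left(v,Q \right)} = -485 + 5 Q + 5 v$ ($I{\left(v,Q \right)} = 5 \left(\left(v + Q\right) - 97\right) = 5 \left(\left(Q + v\right) - 97\right) = 5 \left(-97 + Q + v\right) = -485 + 5 Q + 5 v$)
$\frac{I{\left(\frac{54}{-172},152 \right)}}{7 \left(1 - -9\right) 26} - \frac{41581}{46592} = \frac{-485 + 5 \cdot 152 + 5 \frac{54}{-172}}{7 \left(1 - -9\right) 26} - \frac{41581}{46592} = \frac{-485 + 760 + 5 \cdot 54 \left(- \frac{1}{172}\right)}{7 \left(1 + 9\right) 26} - \frac{41581}{46592} = \frac{-485 + 760 + 5 \left(- \frac{27}{86}\right)}{7 \cdot 10 \cdot 26} - \frac{41581}{46592} = \frac{-485 + 760 - \frac{135}{86}}{70 \cdot 26} - \frac{41581}{46592} = \frac{23515}{86 \cdot 1820} - \frac{41581}{46592} = \frac{23515}{86} \cdot \frac{1}{1820} - \frac{41581}{46592} = \frac{4703}{31304} - \frac{41581}{46592} = - \frac{1486991}{2003456}$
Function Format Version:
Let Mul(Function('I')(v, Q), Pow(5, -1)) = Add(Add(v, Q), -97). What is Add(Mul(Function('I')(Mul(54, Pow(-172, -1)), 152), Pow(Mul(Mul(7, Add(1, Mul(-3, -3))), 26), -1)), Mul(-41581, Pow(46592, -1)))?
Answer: Rational(-1486991, 2003456) ≈ -0.74221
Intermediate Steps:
Function('I')(v, Q) = Add(-485, Mul(5, Q), Mul(5, v)) (Function('I')(v, Q) = Mul(5, Add(Add(v, Q), -97)) = Mul(5, Add(Add(Q, v), -97)) = Mul(5, Add(-97, Q, v)) = Add(-485, Mul(5, Q), Mul(5, v)))
Add(Mul(Function('I')(Mul(54, Pow(-172, -1)), 152), Pow(Mul(Mul(7, Add(1, Mul(-3, -3))), 26), -1)), Mul(-41581, Pow(46592, -1))) = Add(Mul(Add(-485, Mul(5, 152), Mul(5, Mul(54, Pow(-172, -1)))), Pow(Mul(Mul(7, Add(1, Mul(-3, -3))), 26), -1)), Mul(-41581, Pow(46592, -1))) = Add(Mul(Add(-485, 760, Mul(5, Mul(54, Rational(-1, 172)))), Pow(Mul(Mul(7, Add(1, 9)), 26), -1)), Mul(-41581, Rational(1, 46592))) = Add(Mul(Add(-485, 760, Mul(5, Rational(-27, 86))), Pow(Mul(Mul(7, 10), 26), -1)), Rational(-41581, 46592)) = Add(Mul(Add(-485, 760, Rational(-135, 86)), Pow(Mul(70, 26), -1)), Rational(-41581, 46592)) = Add(Mul(Rational(23515, 86), Pow(1820, -1)), Rational(-41581, 46592)) = Add(Mul(Rational(23515, 86), Rational(1, 1820)), Rational(-41581, 46592)) = Add(Rational(4703, 31304), Rational(-41581, 46592)) = Rational(-1486991, 2003456)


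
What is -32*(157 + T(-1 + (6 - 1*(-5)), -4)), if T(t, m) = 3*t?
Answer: -5984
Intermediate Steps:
-32*(157 + T(-1 + (6 - 1*(-5)), -4)) = -32*(157 + 3*(-1 + (6 - 1*(-5)))) = -32*(157 + 3*(-1 + (6 + 5))) = -32*(157 + 3*(-1 + 11)) = -32*(157 + 3*10) = -32*(157 + 30) = -32*187 = -5984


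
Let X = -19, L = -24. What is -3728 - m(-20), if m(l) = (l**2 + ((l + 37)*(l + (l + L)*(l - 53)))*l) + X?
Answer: 1081171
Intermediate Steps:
m(l) = -19 + l**2 + l*(37 + l)*(l + (-53 + l)*(-24 + l)) (m(l) = (l**2 + ((l + 37)*(l + (l - 24)*(l - 53)))*l) - 19 = (l**2 + ((37 + l)*(l + (-24 + l)*(-53 + l)))*l) - 19 = (l**2 + ((37 + l)*(l + (-53 + l)*(-24 + l)))*l) - 19 = (l**2 + l*(37 + l)*(l + (-53 + l)*(-24 + l))) - 19 = -19 + l**2 + l*(37 + l)*(l + (-53 + l)*(-24 + l)))
-3728 - m(-20) = -3728 - (-19 + (-20)**4 - 1539*(-20)**2 - 39*(-20)**3 + 47064*(-20)) = -3728 - (-19 + 160000 - 1539*400 - 39*(-8000) - 941280) = -3728 - (-19 + 160000 - 615600 + 312000 - 941280) = -3728 - 1*(-1084899) = -3728 + 1084899 = 1081171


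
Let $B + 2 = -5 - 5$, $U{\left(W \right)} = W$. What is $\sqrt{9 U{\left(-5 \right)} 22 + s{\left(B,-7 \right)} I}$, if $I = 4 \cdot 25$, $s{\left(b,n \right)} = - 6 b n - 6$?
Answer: $i \sqrt{51990} \approx 228.01 i$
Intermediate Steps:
$B = -12$ ($B = -2 - 10 = -12$)
$s{\left(b,n \right)} = -6 - 6 b n$ ($s{\left(b,n \right)} = - 6 b n - 6 = -6 - 6 b n$)
$I = 100$
$\sqrt{9 U{\left(-5 \right)} 22 + s{\left(B,-7 \right)} I} = \sqrt{9 \left(-5\right) 22 + \left(-6 - \left(-72\right) \left(-7\right)\right) 100} = \sqrt{\left(-45\right) 22 + \left(-6 - 504\right) 100} = \sqrt{-990 - 51000} = \sqrt{-51990} = i \sqrt{51990}$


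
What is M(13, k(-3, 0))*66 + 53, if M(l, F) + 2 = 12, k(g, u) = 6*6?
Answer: 713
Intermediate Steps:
k(g, u) = 36
M(l, F) = 10 (M(l, F) = -2 + 12 = 10)
M(13, k(-3, 0))*66 + 53 = 10*66 + 53 = 660 + 53 = 713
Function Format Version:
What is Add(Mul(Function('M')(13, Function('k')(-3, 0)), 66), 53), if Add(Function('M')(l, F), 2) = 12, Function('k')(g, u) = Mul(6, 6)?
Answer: 713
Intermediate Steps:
Function('k')(g, u) = 36
Function('M')(l, F) = 10 (Function('M')(l, F) = Add(-2, 12) = 10)
Add(Mul(Function('M')(13, Function('k')(-3, 0)), 66), 53) = Add(Mul(10, 66), 53) = Add(660, 53) = 713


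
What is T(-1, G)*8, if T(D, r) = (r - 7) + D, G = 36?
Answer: 224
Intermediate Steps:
T(D, r) = -7 + D + r (T(D, r) = (-7 + r) + D = -7 + D + r)
T(-1, G)*8 = (-7 - 1 + 36)*8 = 28*8 = 224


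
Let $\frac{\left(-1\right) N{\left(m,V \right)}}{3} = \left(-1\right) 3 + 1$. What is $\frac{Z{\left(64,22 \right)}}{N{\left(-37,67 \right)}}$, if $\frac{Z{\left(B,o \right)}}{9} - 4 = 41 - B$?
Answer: $- \frac{57}{2} \approx -28.5$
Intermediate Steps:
$Z{\left(B,o \right)} = 405 - 9 B$ ($Z{\left(B,o \right)} = 36 + 9 \left(41 - B\right) = 36 - \left(-369 + 9 B\right) = 405 - 9 B$)
$N{\left(m,V \right)} = 6$ ($N{\left(m,V \right)} = - 3 \left(\left(-1\right) 3 + 1\right) = - 3 \left(-3 + 1\right) = \left(-3\right) \left(-2\right) = 6$)
$\frac{Z{\left(64,22 \right)}}{N{\left(-37,67 \right)}} = \frac{405 - 576}{6} = \left(405 - 576\right) \frac{1}{6} = \left(-171\right) \frac{1}{6} = - \frac{57}{2}$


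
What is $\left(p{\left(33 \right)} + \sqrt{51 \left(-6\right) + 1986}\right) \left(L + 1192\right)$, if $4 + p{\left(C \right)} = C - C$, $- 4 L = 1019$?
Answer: $-3749 + 3749 \sqrt{105} \approx 34667.0$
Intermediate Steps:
$L = - \frac{1019}{4}$ ($L = \left(- \frac{1}{4}\right) 1019 = - \frac{1019}{4} \approx -254.75$)
$p{\left(C \right)} = -4$ ($p{\left(C \right)} = -4 + \left(C - C\right) = -4 + 0 = -4$)
$\left(p{\left(33 \right)} + \sqrt{51 \left(-6\right) + 1986}\right) \left(L + 1192\right) = \left(-4 + \sqrt{51 \left(-6\right) + 1986}\right) \left(- \frac{1019}{4} + 1192\right) = \left(-4 + \sqrt{-306 + 1986}\right) \frac{3749}{4} = \left(-4 + \sqrt{1680}\right) \frac{3749}{4} = \left(-4 + 4 \sqrt{105}\right) \frac{3749}{4} = -3749 + 3749 \sqrt{105}$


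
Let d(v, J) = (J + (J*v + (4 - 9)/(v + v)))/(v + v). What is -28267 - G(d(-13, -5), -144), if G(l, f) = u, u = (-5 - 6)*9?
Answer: -28168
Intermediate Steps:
d(v, J) = (J - 5/(2*v) + J*v)/(2*v) (d(v, J) = (J + (J*v - 5*1/(2*v)))/((2*v)) = (J + (J*v - 5/(2*v)))*(1/(2*v)) = (J + (-5/(2*v) + J*v))*(1/(2*v)) = (J - 5/(2*v) + J*v)*(1/(2*v)) = (J - 5/(2*v) + J*v)/(2*v))
u = -99 (u = -11*9 = -99)
G(l, f) = -99
-28267 - G(d(-13, -5), -144) = -28267 - 1*(-99) = -28267 + 99 = -28168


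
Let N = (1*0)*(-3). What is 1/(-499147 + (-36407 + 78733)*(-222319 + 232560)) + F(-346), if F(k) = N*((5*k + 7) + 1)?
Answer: 1/432961419 ≈ 2.3097e-9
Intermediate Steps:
N = 0 (N = 0*(-3) = 0)
F(k) = 0 (F(k) = 0*((5*k + 7) + 1) = 0*((7 + 5*k) + 1) = 0*(8 + 5*k) = 0)
1/(-499147 + (-36407 + 78733)*(-222319 + 232560)) + F(-346) = 1/(-499147 + (-36407 + 78733)*(-222319 + 232560)) + 0 = 1/(-499147 + 42326*10241) + 0 = 1/(-499147 + 433460566) + 0 = 1/432961419 + 0 = 1/432961419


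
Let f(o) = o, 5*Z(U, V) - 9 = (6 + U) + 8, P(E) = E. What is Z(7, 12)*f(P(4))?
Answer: 24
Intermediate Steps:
Z(U, V) = 23/5 + U/5 (Z(U, V) = 9/5 + ((6 + U) + 8)/5 = 9/5 + (14 + U)/5 = 9/5 + (14/5 + U/5) = 23/5 + U/5)
Z(7, 12)*f(P(4)) = (23/5 + (⅕)*7)*4 = (23/5 + 7/5)*4 = 6*4 = 24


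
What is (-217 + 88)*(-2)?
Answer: 258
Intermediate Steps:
(-217 + 88)*(-2) = -129*(-2) = 258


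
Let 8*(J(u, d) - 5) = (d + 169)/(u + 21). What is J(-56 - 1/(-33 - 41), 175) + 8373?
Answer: 21687460/2589 ≈ 8376.8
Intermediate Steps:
J(u, d) = 5 + (169 + d)/(8*(21 + u)) (J(u, d) = 5 + ((d + 169)/(u + 21))/8 = 5 + ((169 + d)/(21 + u))/8 = 5 + (169 + d)/(8*(21 + u)))
J(-56 - 1/(-33 - 41), 175) + 8373 = (1009 + 175 + 40*(-56 - 1/(-33 - 41)))/(8*(21 + (-56 - 1/(-33 - 41)))) + 8373 = (1009 + 175 + 40*(-56 - 1/(-74)))/(8*(21 + (-56 - 1/(-74)))) + 8373 = (1009 + 175 + 40*(-56 - 1*(-1/74)))/(8*(21 + (-56 - 1*(-1/74)))) + 8373 = (1009 + 175 + 40*(-56 + 1/74))/(8*(21 + (-56 + 1/74))) + 8373 = (1009 + 175 + 40*(-4143/74))/(8*(21 - 4143/74)) + 8373 = (1009 + 175 - 82860/37)/(8*(-2589/74)) + 8373 = (⅛)*(-74/2589)*(-39052/37) + 8373 = 9763/2589 + 8373 = 21687460/2589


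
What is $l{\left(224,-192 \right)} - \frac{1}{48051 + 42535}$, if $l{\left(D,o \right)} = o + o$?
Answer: $- \frac{34785025}{90586} \approx -384.0$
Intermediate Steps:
$l{\left(D,o \right)} = 2 o$
$l{\left(224,-192 \right)} - \frac{1}{48051 + 42535} = 2 \left(-192\right) - \frac{1}{48051 + 42535} = -384 - \frac{1}{90586} = - \frac{34785025}{90586}$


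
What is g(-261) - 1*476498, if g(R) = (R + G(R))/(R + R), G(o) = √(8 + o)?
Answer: -952995/2 - I*√253/522 ≈ -4.765e+5 - 0.030471*I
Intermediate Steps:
g(R) = (R + √(8 + R))/(2*R) (g(R) = (R + √(8 + R))/(R + R) = (R + √(8 + R))/((2*R)) = (R + √(8 + R))*(1/(2*R)) = (R + √(8 + R))/(2*R))
g(-261) - 1*476498 = (½)*(-261 + √(8 - 261))/(-261) - 1*476498 = (½)*(-1/261)*(-261 + √(-253)) - 476498 = (½)*(-1/261)*(-261 + I*√253) - 476498 = (½ - I*√253/522) - 476498 = -952995/2 - I*√253/522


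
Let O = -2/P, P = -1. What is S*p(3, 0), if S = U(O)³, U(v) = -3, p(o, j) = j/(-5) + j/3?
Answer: 0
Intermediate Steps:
O = 2 (O = -2/(-1) = -2*(-1) = 2)
p(o, j) = 2*j/15 (p(o, j) = j*(-⅕) + j*(⅓) = -j/5 + j/3 = 2*j/15)
S = -27 (S = (-3)³ = -27)
S*p(3, 0) = -18*0/5 = -27*0 = 0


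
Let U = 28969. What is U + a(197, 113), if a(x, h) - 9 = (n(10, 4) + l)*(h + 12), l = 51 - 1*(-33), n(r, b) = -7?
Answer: 38603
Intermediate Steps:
l = 84 (l = 51 + 33 = 84)
a(x, h) = 933 + 77*h (a(x, h) = 9 + (-7 + 84)*(h + 12) = 9 + 77*(12 + h) = 9 + (924 + 77*h) = 933 + 77*h)
U + a(197, 113) = 28969 + (933 + 77*113) = 28969 + (933 + 8701) = 28969 + 9634 = 38603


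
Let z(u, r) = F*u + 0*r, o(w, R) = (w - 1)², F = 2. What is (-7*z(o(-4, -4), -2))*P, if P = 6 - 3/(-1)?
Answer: -3150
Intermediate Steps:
o(w, R) = (-1 + w)²
z(u, r) = 2*u (z(u, r) = 2*u + 0*r = 2*u + 0 = 2*u)
P = 9 (P = 6 - 3*(-1) = 6 - 1*(-3) = 6 + 3 = 9)
(-7*z(o(-4, -4), -2))*P = -14*(-1 - 4)²*9 = -14*(-5)²*9 = -14*25*9 = -7*50*9 = -350*9 = -3150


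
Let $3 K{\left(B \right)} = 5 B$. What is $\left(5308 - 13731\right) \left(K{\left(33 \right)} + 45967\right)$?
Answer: $-387643306$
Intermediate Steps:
$K{\left(B \right)} = \frac{5 B}{3}$
$\left(5308 - 13731\right) \left(K{\left(33 \right)} + 45967\right) = \left(5308 - 13731\right) \left(\frac{5}{3} \cdot 33 + 45967\right) = - 8423 \left(55 + 45967\right) = \left(-8423\right) 46022 = -387643306$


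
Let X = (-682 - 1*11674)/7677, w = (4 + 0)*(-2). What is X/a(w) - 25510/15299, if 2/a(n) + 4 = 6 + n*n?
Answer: -2144658974/39150141 ≈ -54.780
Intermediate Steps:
w = -8 (w = 4*(-2) = -8)
a(n) = 2/(2 + n²) (a(n) = 2/(-4 + (6 + n*n)) = 2/(-4 + (6 + n²)) = 2/(2 + n²))
X = -12356/7677 (X = (-682 - 11674)*(1/7677) = -12356*1/7677 = -12356/7677 ≈ -1.6095)
X/a(w) - 25510/15299 = -12356/(7677*(2/(2 + (-8)²))) - 25510/15299 = -12356/(7677*(2/(2 + 64))) - 25510*1/15299 = -12356/(7677*(2/66)) - 25510/15299 = -12356/(7677*(2*(1/66))) - 25510/15299 = -12356/(7677*1/33) - 25510/15299 = -12356/7677*33 - 25510/15299 = -135916/2559 - 25510/15299 = -2144658974/39150141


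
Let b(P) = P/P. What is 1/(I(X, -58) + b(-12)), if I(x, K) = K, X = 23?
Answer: -1/57 ≈ -0.017544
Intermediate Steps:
b(P) = 1
1/(I(X, -58) + b(-12)) = 1/(-58 + 1) = 1/(-57) = -1/57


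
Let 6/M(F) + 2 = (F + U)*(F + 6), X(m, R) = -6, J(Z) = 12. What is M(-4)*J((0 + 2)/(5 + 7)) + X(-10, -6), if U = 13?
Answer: -3/2 ≈ -1.5000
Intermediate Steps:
M(F) = 6/(-2 + (6 + F)*(13 + F)) (M(F) = 6/(-2 + (F + 13)*(F + 6)) = 6/(-2 + (13 + F)*(6 + F)) = 6/(-2 + (6 + F)*(13 + F)))
M(-4)*J((0 + 2)/(5 + 7)) + X(-10, -6) = (6/(76 + (-4)**2 + 19*(-4)))*12 - 6 = (6/(76 + 16 - 76))*12 - 6 = (6/16)*12 - 6 = (6*(1/16))*12 - 6 = (3/8)*12 - 6 = 9/2 - 6 = -3/2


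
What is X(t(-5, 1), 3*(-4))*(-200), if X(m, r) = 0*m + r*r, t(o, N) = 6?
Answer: -28800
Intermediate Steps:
X(m, r) = r**2 (X(m, r) = 0 + r**2 = r**2)
X(t(-5, 1), 3*(-4))*(-200) = (3*(-4))**2*(-200) = (-12)**2*(-200) = 144*(-200) = -28800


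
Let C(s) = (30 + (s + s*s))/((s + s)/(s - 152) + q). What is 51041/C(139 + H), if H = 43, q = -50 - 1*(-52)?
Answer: 2705173/125010 ≈ 21.640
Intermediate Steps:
q = 2 (q = -50 + 52 = 2)
C(s) = (30 + s + s**2)/(2 + 2*s/(-152 + s)) (C(s) = (30 + (s + s*s))/((s + s)/(s - 152) + 2) = (30 + (s + s**2))/((2*s)/(-152 + s) + 2) = (30 + s + s**2)/(2*s/(-152 + s) + 2) = (30 + s + s**2)/(2 + 2*s/(-152 + s)))
51041/C(139 + H) = 51041/(((-4560 + (139 + 43)**3 - 151*(139 + 43)**2 - 122*(139 + 43))/(4*(-76 + (139 + 43))))) = 51041/(((-4560 + 182**3 - 151*182**2 - 122*182)/(4*(-76 + 182)))) = 51041/(((1/4)*(-4560 + 6028568 - 151*33124 - 22204)/106)) = 51041/(((1/4)*(1/106)*(-4560 + 6028568 - 5001724 - 22204))) = 51041/(((1/4)*(1/106)*1000080)) = 51041/(125010/53) = 51041*(53/125010) = 2705173/125010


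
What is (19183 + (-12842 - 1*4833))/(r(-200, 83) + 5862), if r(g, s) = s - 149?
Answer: 377/1449 ≈ 0.26018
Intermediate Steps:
r(g, s) = -149 + s
(19183 + (-12842 - 1*4833))/(r(-200, 83) + 5862) = (19183 + (-12842 - 1*4833))/((-149 + 83) + 5862) = (19183 + (-12842 - 4833))/(-66 + 5862) = (19183 - 17675)/5796 = 1508*(1/5796) = 377/1449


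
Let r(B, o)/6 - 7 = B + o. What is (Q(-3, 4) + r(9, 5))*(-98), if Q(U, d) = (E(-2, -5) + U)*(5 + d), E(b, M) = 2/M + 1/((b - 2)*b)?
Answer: -189189/20 ≈ -9459.5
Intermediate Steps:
E(b, M) = 2/M + 1/(b*(-2 + b)) (E(b, M) = 2/M + 1/((-2 + b)*b) = 2/M + 1/(b*(-2 + b)))
r(B, o) = 42 + 6*B + 6*o (r(B, o) = 42 + 6*(B + o) = 42 + (6*B + 6*o) = 42 + 6*B + 6*o)
Q(U, d) = (5 + d)*(-11/40 + U) (Q(U, d) = ((-5 - 4*(-2) + 2*(-2)**2)/(-5*(-2)*(-2 - 2)) + U)*(5 + d) = (-1/5*(-1/2)*(-5 + 8 + 2*4)/(-4) + U)*(5 + d) = (-1/5*(-1/2)*(-1/4)*(-5 + 8 + 8) + U)*(5 + d) = (-1/5*(-1/2)*(-1/4)*11 + U)*(5 + d) = (-11/40 + U)*(5 + d) = (5 + d)*(-11/40 + U))
(Q(-3, 4) + r(9, 5))*(-98) = ((-11/8 + 5*(-3) - 11/40*4 - 3*4) + (42 + 6*9 + 6*5))*(-98) = ((-11/8 - 15 - 11/10 - 12) + (42 + 54 + 30))*(-98) = (-1179/40 + 126)*(-98) = (3861/40)*(-98) = -189189/20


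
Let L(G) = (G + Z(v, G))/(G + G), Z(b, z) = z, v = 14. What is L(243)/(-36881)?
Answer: -1/36881 ≈ -2.7114e-5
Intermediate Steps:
L(G) = 1 (L(G) = (G + G)/(G + G) = (2*G)/((2*G)) = (2*G)*(1/(2*G)) = 1)
L(243)/(-36881) = 1/(-36881) = 1*(-1/36881) = -1/36881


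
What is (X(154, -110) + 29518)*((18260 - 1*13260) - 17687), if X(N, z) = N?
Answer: -376448664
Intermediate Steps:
(X(154, -110) + 29518)*((18260 - 1*13260) - 17687) = (154 + 29518)*((18260 - 1*13260) - 17687) = 29672*((18260 - 13260) - 17687) = 29672*(5000 - 17687) = 29672*(-12687) = -376448664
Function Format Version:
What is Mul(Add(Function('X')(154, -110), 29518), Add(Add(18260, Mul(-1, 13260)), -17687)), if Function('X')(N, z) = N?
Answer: -376448664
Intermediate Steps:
Mul(Add(Function('X')(154, -110), 29518), Add(Add(18260, Mul(-1, 13260)), -17687)) = Mul(Add(154, 29518), Add(Add(18260, Mul(-1, 13260)), -17687)) = Mul(29672, Add(Add(18260, -13260), -17687)) = Mul(29672, Add(5000, -17687)) = Mul(29672, -12687) = -376448664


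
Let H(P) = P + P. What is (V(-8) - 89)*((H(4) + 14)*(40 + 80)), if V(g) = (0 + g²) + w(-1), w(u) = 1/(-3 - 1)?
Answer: -66660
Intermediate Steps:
w(u) = -¼ (w(u) = 1/(-4) = -¼)
H(P) = 2*P
V(g) = -¼ + g² (V(g) = (0 + g²) - ¼ = g² - ¼ = -¼ + g²)
(V(-8) - 89)*((H(4) + 14)*(40 + 80)) = ((-¼ + (-8)²) - 89)*((2*4 + 14)*(40 + 80)) = ((-¼ + 64) - 89)*((8 + 14)*120) = (255/4 - 89)*(22*120) = -101/4*2640 = -66660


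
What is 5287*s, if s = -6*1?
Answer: -31722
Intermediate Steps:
s = -6
5287*s = 5287*(-6) = -31722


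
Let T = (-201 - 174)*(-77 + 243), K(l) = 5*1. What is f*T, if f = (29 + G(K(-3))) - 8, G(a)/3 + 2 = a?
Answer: -1867500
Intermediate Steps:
K(l) = 5
G(a) = -6 + 3*a
T = -62250 (T = -375*166 = -62250)
f = 30 (f = (29 + (-6 + 3*5)) - 8 = (29 + (-6 + 15)) - 8 = (29 + 9) - 8 = 38 - 8 = 30)
f*T = 30*(-62250) = -1867500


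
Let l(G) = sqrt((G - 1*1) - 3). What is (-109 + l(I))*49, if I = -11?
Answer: -5341 + 49*I*sqrt(15) ≈ -5341.0 + 189.78*I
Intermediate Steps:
l(G) = sqrt(-4 + G) (l(G) = sqrt((G - 1) - 3) = sqrt((-1 + G) - 3) = sqrt(-4 + G))
(-109 + l(I))*49 = (-109 + sqrt(-4 - 11))*49 = (-109 + sqrt(-15))*49 = (-109 + I*sqrt(15))*49 = -5341 + 49*I*sqrt(15)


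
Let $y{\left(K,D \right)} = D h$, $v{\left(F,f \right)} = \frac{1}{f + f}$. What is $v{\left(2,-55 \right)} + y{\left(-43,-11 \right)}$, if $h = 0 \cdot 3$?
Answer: $- \frac{1}{110} \approx -0.0090909$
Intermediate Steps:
$h = 0$
$v{\left(F,f \right)} = \frac{1}{2 f}$
$y{\left(K,D \right)} = 0$ ($y{\left(K,D \right)} = D 0 = 0$)
$v{\left(2,-55 \right)} + y{\left(-43,-11 \right)} = \frac{1}{2 \left(-55\right)} + 0 = \frac{1}{2} \left(- \frac{1}{55}\right) + 0 = - \frac{1}{110} + 0 = - \frac{1}{110}$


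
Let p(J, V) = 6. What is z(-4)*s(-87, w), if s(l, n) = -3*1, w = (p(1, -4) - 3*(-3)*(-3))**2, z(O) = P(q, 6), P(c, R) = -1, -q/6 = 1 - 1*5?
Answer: 3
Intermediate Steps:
q = 24 (q = -6*(1 - 1*5) = -6*(1 - 5) = -6*(-4) = 24)
z(O) = -1
w = 441 (w = (6 - 3*(-3)*(-3))**2 = (6 + 9*(-3))**2 = (6 - 27)**2 = (-21)**2 = 441)
s(l, n) = -3
z(-4)*s(-87, w) = -1*(-3) = 3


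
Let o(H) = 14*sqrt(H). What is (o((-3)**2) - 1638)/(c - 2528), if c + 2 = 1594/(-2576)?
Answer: 685216/1086479 ≈ 0.63068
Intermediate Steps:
c = -3373/1288 (c = -2 + 1594/(-2576) = -2 + 1594*(-1/2576) = -2 - 797/1288 = -3373/1288 ≈ -2.6188)
(o((-3)**2) - 1638)/(c - 2528) = (14*sqrt((-3)**2) - 1638)/(-3373/1288 - 2528) = (14*sqrt(9) - 1638)/(-3259437/1288) = (14*3 - 1638)*(-1288/3259437) = (42 - 1638)*(-1288/3259437) = -1596*(-1288/3259437) = 685216/1086479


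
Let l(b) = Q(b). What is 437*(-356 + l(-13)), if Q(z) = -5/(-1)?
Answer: -153387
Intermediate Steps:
Q(z) = 5 (Q(z) = -5*(-1) = 5)
l(b) = 5
437*(-356 + l(-13)) = 437*(-356 + 5) = 437*(-351) = -153387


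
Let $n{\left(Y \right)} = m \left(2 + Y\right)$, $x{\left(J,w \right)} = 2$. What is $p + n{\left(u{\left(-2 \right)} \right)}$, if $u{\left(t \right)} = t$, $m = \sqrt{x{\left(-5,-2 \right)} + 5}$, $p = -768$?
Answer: $-768$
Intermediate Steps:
$m = \sqrt{7}$ ($m = \sqrt{2 + 5} = \sqrt{7} \approx 2.6458$)
$n{\left(Y \right)} = \sqrt{7} \left(2 + Y\right)$
$p + n{\left(u{\left(-2 \right)} \right)} = -768 + \sqrt{7} \left(2 - 2\right) = -768 + \sqrt{7} \cdot 0 = -768 + 0 = -768$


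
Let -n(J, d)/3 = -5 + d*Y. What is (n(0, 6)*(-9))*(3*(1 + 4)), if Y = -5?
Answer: -14175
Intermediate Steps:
n(J, d) = 15 + 15*d (n(J, d) = -3*(-5 + d*(-5)) = -3*(-5 - 5*d) = 15 + 15*d)
(n(0, 6)*(-9))*(3*(1 + 4)) = ((15 + 15*6)*(-9))*(3*(1 + 4)) = ((15 + 90)*(-9))*(3*5) = (105*(-9))*15 = -945*15 = -14175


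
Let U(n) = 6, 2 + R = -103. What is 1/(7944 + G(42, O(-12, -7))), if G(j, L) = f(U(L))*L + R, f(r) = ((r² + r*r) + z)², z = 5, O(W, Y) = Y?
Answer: -1/33664 ≈ -2.9705e-5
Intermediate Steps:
R = -105 (R = -2 - 103 = -105)
f(r) = (5 + 2*r²)² (f(r) = ((r² + r*r) + 5)² = ((r² + r²) + 5)² = (2*r² + 5)² = (5 + 2*r²)²)
G(j, L) = -105 + 5929*L (G(j, L) = (5 + 2*6²)²*L - 105 = (5 + 2*36)²*L - 105 = (5 + 72)²*L - 105 = 77²*L - 105 = 5929*L - 105 = -105 + 5929*L)
1/(7944 + G(42, O(-12, -7))) = 1/(7944 + (-105 + 5929*(-7))) = 1/(7944 + (-105 - 41503)) = 1/(7944 - 41608) = 1/(-33664) = -1/33664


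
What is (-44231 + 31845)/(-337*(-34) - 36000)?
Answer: 6193/12271 ≈ 0.50469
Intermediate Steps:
(-44231 + 31845)/(-337*(-34) - 36000) = -12386/(11458 - 36000) = -12386/(-24542) = -12386*(-1/24542) = 6193/12271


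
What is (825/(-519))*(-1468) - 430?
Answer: 329310/173 ≈ 1903.5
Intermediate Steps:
(825/(-519))*(-1468) - 430 = (825*(-1/519))*(-1468) - 430 = -275/173*(-1468) - 430 = 403700/173 - 430 = 329310/173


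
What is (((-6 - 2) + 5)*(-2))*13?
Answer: 78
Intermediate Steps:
(((-6 - 2) + 5)*(-2))*13 = ((-8 + 5)*(-2))*13 = -3*(-2)*13 = 6*13 = 78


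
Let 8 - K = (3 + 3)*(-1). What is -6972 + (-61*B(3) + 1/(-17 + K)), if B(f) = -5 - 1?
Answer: -19819/3 ≈ -6606.3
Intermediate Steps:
B(f) = -6
K = 14 (K = 8 - (3 + 3)*(-1) = 8 - 6*(-1) = 8 - 1*(-6) = 8 + 6 = 14)
-6972 + (-61*B(3) + 1/(-17 + K)) = -6972 + (-61*(-6) + 1/(-17 + 14)) = -6972 + (366 + 1/(-3)) = -6972 + (366 - 1/3) = -6972 + 1097/3 = -19819/3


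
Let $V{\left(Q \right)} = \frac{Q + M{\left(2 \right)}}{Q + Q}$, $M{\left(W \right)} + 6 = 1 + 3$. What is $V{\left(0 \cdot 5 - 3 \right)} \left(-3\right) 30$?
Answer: $-75$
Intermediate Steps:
$M{\left(W \right)} = -2$ ($M{\left(W \right)} = -6 + \left(1 + 3\right) = -6 + 4 = -2$)
$V{\left(Q \right)} = \frac{-2 + Q}{2 Q}$ ($V{\left(Q \right)} = \frac{Q - 2}{Q + Q} = \frac{-2 + Q}{2 Q}$)
$V{\left(0 \cdot 5 - 3 \right)} \left(-3\right) 30 = \frac{-2 + \left(0 \cdot 5 - 3\right)}{2 \left(0 \cdot 5 - 3\right)} \left(-3\right) 30 = \frac{-2 + \left(0 - 3\right)}{2 \left(0 - 3\right)} \left(-3\right) 30 = \frac{-2 - 3}{2 \left(-3\right)} \left(-3\right) 30 = \frac{1}{2} \left(- \frac{1}{3}\right) \left(-5\right) \left(-3\right) 30 = \frac{5}{6} \left(-3\right) 30 = \left(- \frac{5}{2}\right) 30 = -75$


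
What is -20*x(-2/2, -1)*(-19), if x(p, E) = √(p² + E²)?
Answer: 380*√2 ≈ 537.40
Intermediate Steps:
x(p, E) = √(E² + p²)
-20*x(-2/2, -1)*(-19) = -20*√((-1)² + (-2/2)²)*(-19) = -20*√(1 + (-2*½)²)*(-19) = -20*√(1 + (-1)²)*(-19) = -20*√(1 + 1)*(-19) = -20*√2*(-19) = 380*√2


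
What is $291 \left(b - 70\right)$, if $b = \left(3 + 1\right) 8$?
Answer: $-11058$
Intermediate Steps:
$b = 32$ ($b = 4 \cdot 8 = 32$)
$291 \left(b - 70\right) = 291 \left(32 - 70\right) = 291 \left(-38\right) = -11058$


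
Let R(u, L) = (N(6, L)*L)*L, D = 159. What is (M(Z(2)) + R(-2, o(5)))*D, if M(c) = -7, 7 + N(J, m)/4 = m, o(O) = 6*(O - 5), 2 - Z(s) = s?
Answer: -1113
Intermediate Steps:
Z(s) = 2 - s
o(O) = -30 + 6*O (o(O) = 6*(-5 + O) = -30 + 6*O)
N(J, m) = -28 + 4*m
R(u, L) = L²*(-28 + 4*L) (R(u, L) = ((-28 + 4*L)*L)*L = (L*(-28 + 4*L))*L = L²*(-28 + 4*L))
(M(Z(2)) + R(-2, o(5)))*D = (-7 + 4*(-30 + 6*5)²*(-7 + (-30 + 6*5)))*159 = (-7 + 4*(-30 + 30)²*(-7 + (-30 + 30)))*159 = (-7 + 4*0²*(-7 + 0))*159 = (-7 + 4*0*(-7))*159 = (-7 + 0)*159 = -7*159 = -1113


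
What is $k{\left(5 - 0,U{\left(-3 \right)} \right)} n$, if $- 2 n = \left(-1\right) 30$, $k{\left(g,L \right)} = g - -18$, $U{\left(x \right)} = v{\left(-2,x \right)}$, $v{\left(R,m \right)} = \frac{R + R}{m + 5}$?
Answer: $345$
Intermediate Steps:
$v{\left(R,m \right)} = \frac{2 R}{5 + m}$
$U{\left(x \right)} = - \frac{4}{5 + x}$ ($U{\left(x \right)} = 2 \left(-2\right) \frac{1}{5 + x} = - \frac{4}{5 + x}$)
$k{\left(g,L \right)} = 18 + g$ ($k{\left(g,L \right)} = g + 18 = 18 + g$)
$n = 15$ ($n = - \frac{\left(-1\right) 30}{2} = \left(- \frac{1}{2}\right) \left(-30\right) = 15$)
$k{\left(5 - 0,U{\left(-3 \right)} \right)} n = \left(18 + \left(5 - 0\right)\right) 15 = \left(18 + \left(5 + 0\right)\right) 15 = \left(18 + 5\right) 15 = 23 \cdot 15 = 345$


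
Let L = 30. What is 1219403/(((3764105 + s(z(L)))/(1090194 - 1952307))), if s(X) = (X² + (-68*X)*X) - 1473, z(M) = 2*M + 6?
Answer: -1051263178539/3470780 ≈ -3.0289e+5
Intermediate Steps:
z(M) = 6 + 2*M
s(X) = -1473 - 67*X² (s(X) = (X² - 68*X²) - 1473 = -67*X² - 1473 = -1473 - 67*X²)
1219403/(((3764105 + s(z(L)))/(1090194 - 1952307))) = 1219403/(((3764105 + (-1473 - 67*(6 + 2*30)²))/(1090194 - 1952307))) = 1219403/(((3764105 + (-1473 - 67*(6 + 60)²))/(-862113))) = 1219403/(((3764105 + (-1473 - 67*66²))*(-1/862113))) = 1219403/(((3764105 + (-1473 - 67*4356))*(-1/862113))) = 1219403/(((3764105 + (-1473 - 291852))*(-1/862113))) = 1219403/(((3764105 - 293325)*(-1/862113))) = 1219403/((3470780*(-1/862113))) = 1219403/(-3470780/862113) = 1219403*(-862113/3470780) = -1051263178539/3470780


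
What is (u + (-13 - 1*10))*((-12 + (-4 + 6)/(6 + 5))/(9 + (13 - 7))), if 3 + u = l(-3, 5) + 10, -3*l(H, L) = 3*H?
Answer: 338/33 ≈ 10.242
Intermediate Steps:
l(H, L) = -H
u = 10 (u = -3 + (-1*(-3) + 10) = -3 + (3 + 10) = -3 + 13 = 10)
(u + (-13 - 1*10))*((-12 + (-4 + 6)/(6 + 5))/(9 + (13 - 7))) = (10 + (-13 - 1*10))*((-12 + (-4 + 6)/(6 + 5))/(9 + (13 - 7))) = (10 + (-13 - 10))*((-12 + 2/11)/(9 + 6)) = (10 - 23)*((-12 + 2*(1/11))/15) = -13*(-12 + 2/11)/15 = -(-1690)/(11*15) = -13*(-26/33) = 338/33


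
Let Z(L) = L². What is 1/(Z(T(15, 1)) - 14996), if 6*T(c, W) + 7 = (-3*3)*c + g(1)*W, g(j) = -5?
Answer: -4/57583 ≈ -6.9465e-5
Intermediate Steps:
T(c, W) = -7/6 - 5*W/6 - 3*c/2 (T(c, W) = -7/6 + ((-3*3)*c - 5*W)/6 = -7/6 + (-9*c - 5*W)/6 = -7/6 + (-5*W/6 - 3*c/2) = -7/6 - 5*W/6 - 3*c/2)
1/(Z(T(15, 1)) - 14996) = 1/((-7/6 - ⅚*1 - 3/2*15)² - 14996) = 1/((-7/6 - ⅚ - 45/2)² - 14996) = 1/((-49/2)² - 14996) = 1/(2401/4 - 14996) = 1/(-57583/4) = -4/57583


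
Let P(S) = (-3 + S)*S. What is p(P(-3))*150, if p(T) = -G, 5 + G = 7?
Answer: -300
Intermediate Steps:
G = 2 (G = -5 + 7 = 2)
P(S) = S*(-3 + S)
p(T) = -2 (p(T) = -1*2 = -2)
p(P(-3))*150 = -2*150 = -300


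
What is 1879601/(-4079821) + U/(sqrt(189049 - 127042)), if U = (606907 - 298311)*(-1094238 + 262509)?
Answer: -1879601/4079821 - 85556080828*sqrt(62007)/20669 ≈ -1.0307e+9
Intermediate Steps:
U = -256668242484 (U = 308596*(-831729) = -256668242484)
1879601/(-4079821) + U/(sqrt(189049 - 127042)) = 1879601/(-4079821) - 256668242484/sqrt(189049 - 127042) = 1879601*(-1/4079821) - 256668242484*sqrt(62007)/62007 = -1879601/4079821 - 85556080828*sqrt(62007)/20669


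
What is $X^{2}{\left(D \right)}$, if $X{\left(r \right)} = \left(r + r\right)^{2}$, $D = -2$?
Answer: $256$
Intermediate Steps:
$X{\left(r \right)} = 4 r^{2}$ ($X{\left(r \right)} = \left(2 r\right)^{2} = 4 r^{2}$)
$X^{2}{\left(D \right)} = \left(4 \left(-2\right)^{2}\right)^{2} = \left(4 \cdot 4\right)^{2} = 16^{2} = 256$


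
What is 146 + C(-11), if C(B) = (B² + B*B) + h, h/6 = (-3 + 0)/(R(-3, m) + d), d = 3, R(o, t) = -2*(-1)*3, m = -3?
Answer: 386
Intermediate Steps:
R(o, t) = 6 (R(o, t) = 2*3 = 6)
h = -2 (h = 6*((-3 + 0)/(6 + 3)) = 6*(-3/9) = 6*(-3*⅑) = 6*(-⅓) = -2)
C(B) = -2 + 2*B² (C(B) = (B² + B*B) - 2 = (B² + B²) - 2 = 2*B² - 2 = -2 + 2*B²)
146 + C(-11) = 146 + (-2 + 2*(-11)²) = 146 + (-2 + 2*121) = 146 + (-2 + 242) = 146 + 240 = 386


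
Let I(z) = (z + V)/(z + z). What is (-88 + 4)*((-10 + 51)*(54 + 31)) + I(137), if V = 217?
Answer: -40105203/137 ≈ -2.9274e+5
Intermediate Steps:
I(z) = (217 + z)/(2*z) (I(z) = (z + 217)/(z + z) = (217 + z)/((2*z)) = (217 + z)*(1/(2*z)) = (217 + z)/(2*z))
(-88 + 4)*((-10 + 51)*(54 + 31)) + I(137) = (-88 + 4)*((-10 + 51)*(54 + 31)) + (½)*(217 + 137)/137 = -3444*85 + (½)*(1/137)*354 = -84*3485 + 177/137 = -292740 + 177/137 = -40105203/137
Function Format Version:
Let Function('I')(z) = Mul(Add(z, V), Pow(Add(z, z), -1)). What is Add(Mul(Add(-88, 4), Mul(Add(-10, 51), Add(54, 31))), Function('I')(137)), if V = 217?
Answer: Rational(-40105203, 137) ≈ -2.9274e+5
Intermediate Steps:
Function('I')(z) = Mul(Rational(1, 2), Pow(z, -1), Add(217, z)) (Function('I')(z) = Mul(Add(z, 217), Pow(Add(z, z), -1)) = Mul(Add(217, z), Pow(Mul(2, z), -1)) = Mul(Add(217, z), Mul(Rational(1, 2), Pow(z, -1))) = Mul(Rational(1, 2), Pow(z, -1), Add(217, z)))
Add(Mul(Add(-88, 4), Mul(Add(-10, 51), Add(54, 31))), Function('I')(137)) = Add(Mul(Add(-88, 4), Mul(Add(-10, 51), Add(54, 31))), Mul(Rational(1, 2), Pow(137, -1), Add(217, 137))) = Add(Mul(-84, Mul(41, 85)), Mul(Rational(1, 2), Rational(1, 137), 354)) = Add(Mul(-84, 3485), Rational(177, 137)) = Add(-292740, Rational(177, 137)) = Rational(-40105203, 137)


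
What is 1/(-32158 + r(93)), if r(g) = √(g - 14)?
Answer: -32158/1034136885 - √79/1034136885 ≈ -3.1105e-5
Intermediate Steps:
r(g) = √(-14 + g)
1/(-32158 + r(93)) = 1/(-32158 + √(-14 + 93)) = 1/(-32158 + √79)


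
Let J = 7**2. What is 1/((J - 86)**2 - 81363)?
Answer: -1/79994 ≈ -1.2501e-5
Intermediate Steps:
J = 49
1/((J - 86)**2 - 81363) = 1/((49 - 86)**2 - 81363) = 1/((-37)**2 - 81363) = 1/(1369 - 81363) = 1/(-79994) = -1/79994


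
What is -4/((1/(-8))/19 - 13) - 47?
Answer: -92311/1977 ≈ -46.692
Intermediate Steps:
-4/((1/(-8))/19 - 13) - 47 = -4/((1*(-1/8))*(1/19) - 13) - 47 = -4/(-1/8*1/19 - 13) - 47 = -4/(-1/152 - 13) - 47 = -4/(-1977/152) - 47 = -152/1977*(-4) - 47 = 608/1977 - 47 = -92311/1977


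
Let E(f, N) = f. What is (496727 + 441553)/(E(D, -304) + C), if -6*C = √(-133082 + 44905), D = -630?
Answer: -21280190400/14376577 + 5629680*I*√88177/14376577 ≈ -1480.2 + 116.28*I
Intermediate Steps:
C = -I*√88177/6 (C = -√(-133082 + 44905)/6 = -I*√88177/6 ≈ -49.491*I)
(496727 + 441553)/(E(D, -304) + C) = (496727 + 441553)/(-630 - I*√88177/6) = 938280/(-630 - I*√88177/6)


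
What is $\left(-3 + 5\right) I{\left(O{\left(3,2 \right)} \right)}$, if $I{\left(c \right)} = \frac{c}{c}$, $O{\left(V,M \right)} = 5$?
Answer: $2$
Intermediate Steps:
$I{\left(c \right)} = 1$
$\left(-3 + 5\right) I{\left(O{\left(3,2 \right)} \right)} = \left(-3 + 5\right) 1 = 2 \cdot 1 = 2$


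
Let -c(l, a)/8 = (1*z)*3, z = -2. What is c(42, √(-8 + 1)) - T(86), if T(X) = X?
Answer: -38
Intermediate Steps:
c(l, a) = 48 (c(l, a) = -8*1*(-2)*3 = -(-16)*3 = -8*(-6) = 48)
c(42, √(-8 + 1)) - T(86) = 48 - 1*86 = 48 - 86 = -38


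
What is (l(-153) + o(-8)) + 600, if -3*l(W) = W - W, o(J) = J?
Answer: 592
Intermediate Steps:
l(W) = 0 (l(W) = -(W - W)/3 = -⅓*0 = 0)
(l(-153) + o(-8)) + 600 = (0 - 8) + 600 = -8 + 600 = 592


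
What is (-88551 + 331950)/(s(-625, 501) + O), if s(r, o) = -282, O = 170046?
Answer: 81133/56588 ≈ 1.4338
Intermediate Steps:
(-88551 + 331950)/(s(-625, 501) + O) = (-88551 + 331950)/(-282 + 170046) = 243399/169764 = 243399*(1/169764) = 81133/56588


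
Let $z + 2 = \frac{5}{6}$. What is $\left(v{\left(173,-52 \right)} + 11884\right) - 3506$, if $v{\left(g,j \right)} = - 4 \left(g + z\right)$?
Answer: $\frac{23072}{3} \approx 7690.7$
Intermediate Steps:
$z = - \frac{7}{6}$ ($z = -2 + \frac{5}{6} = - \frac{7}{6} \approx -1.1667$)
$v{\left(g,j \right)} = \frac{14}{3} - 4 g$ ($v{\left(g,j \right)} = - 4 \left(g - \frac{7}{6}\right) = - 4 \left(- \frac{7}{6} + g\right) = \frac{14}{3} - 4 g$)
$\left(v{\left(173,-52 \right)} + 11884\right) - 3506 = \left(\left(\frac{14}{3} - 692\right) + 11884\right) - 3506 = \left(- \frac{2062}{3} + 11884\right) - 3506 = \frac{33590}{3} - 3506 = \frac{23072}{3}$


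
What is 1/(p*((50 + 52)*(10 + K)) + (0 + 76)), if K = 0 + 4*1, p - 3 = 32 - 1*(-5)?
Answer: 1/57196 ≈ 1.7484e-5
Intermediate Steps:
p = 40 (p = 3 + (32 - 1*(-5)) = 3 + (32 + 5) = 3 + 37 = 40)
K = 4 (K = 0 + 4 = 4)
1/(p*((50 + 52)*(10 + K)) + (0 + 76)) = 1/(40*((50 + 52)*(10 + 4)) + (0 + 76)) = 1/(40*(102*14) + 76) = 1/(40*1428 + 76) = 1/(57120 + 76) = 1/57196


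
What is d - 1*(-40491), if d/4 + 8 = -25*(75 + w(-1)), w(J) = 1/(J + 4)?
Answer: 98777/3 ≈ 32926.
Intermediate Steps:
w(J) = 1/(4 + J)
d = -22696/3 (d = -32 + 4*(-25*(75 + 1/(4 - 1))) = -32 + 4*(-25*(75 + 1/3)) = -32 + 4*(-25*(75 + ⅓)) = -32 + 4*(-25*226/3) = -32 + 4*(-5650/3) = -32 - 22600/3 = -22696/3 ≈ -7565.3)
d - 1*(-40491) = -22696/3 - 1*(-40491) = -22696/3 + 40491 = 98777/3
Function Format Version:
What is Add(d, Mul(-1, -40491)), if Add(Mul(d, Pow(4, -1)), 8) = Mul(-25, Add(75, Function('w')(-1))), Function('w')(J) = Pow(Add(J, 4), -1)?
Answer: Rational(98777, 3) ≈ 32926.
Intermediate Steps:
Function('w')(J) = Pow(Add(4, J), -1)
d = Rational(-22696, 3) (d = Add(-32, Mul(4, Mul(-25, Add(75, Pow(Add(4, -1), -1))))) = Add(-32, Mul(4, Mul(-25, Add(75, Pow(3, -1))))) = Add(-32, Mul(4, Mul(-25, Add(75, Rational(1, 3))))) = Add(-32, Mul(4, Mul(-25, Rational(226, 3)))) = Add(-32, Mul(4, Rational(-5650, 3))) = Add(-32, Rational(-22600, 3)) = Rational(-22696, 3) ≈ -7565.3)
Add(d, Mul(-1, -40491)) = Add(Rational(-22696, 3), Mul(-1, -40491)) = Add(Rational(-22696, 3), 40491) = Rational(98777, 3)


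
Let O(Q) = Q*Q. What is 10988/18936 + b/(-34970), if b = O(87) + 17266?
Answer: -1075315/8277399 ≈ -0.12991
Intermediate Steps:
O(Q) = Q²
b = 24835 (b = 87² + 17266 = 7569 + 17266 = 24835)
10988/18936 + b/(-34970) = 10988/18936 + 24835/(-34970) = 10988*(1/18936) + 24835*(-1/34970) = 2747/4734 - 4967/6994 = -1075315/8277399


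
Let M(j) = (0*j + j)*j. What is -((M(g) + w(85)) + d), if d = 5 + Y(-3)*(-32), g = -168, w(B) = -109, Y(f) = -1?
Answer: -28152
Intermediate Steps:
d = 37 (d = 5 - 1*(-32) = 5 + 32 = 37)
M(j) = j² (M(j) = (0 + j)*j = j*j = j²)
-((M(g) + w(85)) + d) = -(((-168)² - 109) + 37) = -((28224 - 109) + 37) = -(28115 + 37) = -1*28152 = -28152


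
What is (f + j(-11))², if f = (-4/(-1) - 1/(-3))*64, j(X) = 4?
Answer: 712336/9 ≈ 79149.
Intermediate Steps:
f = 832/3 (f = (-4*(-1) - 1*(-⅓))*64 = (4 + ⅓)*64 = (13/3)*64 = 832/3 ≈ 277.33)
(f + j(-11))² = (832/3 + 4)² = (844/3)² = 712336/9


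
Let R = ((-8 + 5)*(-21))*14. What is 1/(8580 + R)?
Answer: 1/9462 ≈ 0.00010569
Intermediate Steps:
R = 882 (R = -3*(-21)*14 = 63*14 = 882)
1/(8580 + R) = 1/(8580 + 882) = 1/9462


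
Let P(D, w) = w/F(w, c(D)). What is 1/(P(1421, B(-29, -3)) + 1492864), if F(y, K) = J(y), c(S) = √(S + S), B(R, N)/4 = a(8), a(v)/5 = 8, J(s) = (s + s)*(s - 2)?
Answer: 316/471745025 ≈ 6.6985e-7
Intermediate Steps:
J(s) = 2*s*(-2 + s) (J(s) = (2*s)*(-2 + s) = 2*s*(-2 + s))
a(v) = 40 (a(v) = 5*8 = 40)
B(R, N) = 160 (B(R, N) = 4*40 = 160)
c(S) = √2*√S (c(S) = √(2*S) = √2*√S)
F(y, K) = 2*y*(-2 + y)
P(D, w) = 1/(2*(-2 + w)) (P(D, w) = w/((2*w*(-2 + w))) = w*(1/(2*w*(-2 + w))) = 1/(2*(-2 + w)))
1/(P(1421, B(-29, -3)) + 1492864) = 1/(1/(2*(-2 + 160)) + 1492864) = 1/((½)/158 + 1492864) = 1/((½)*(1/158) + 1492864) = 1/(1/316 + 1492864) = 1/(471745025/316) = 316/471745025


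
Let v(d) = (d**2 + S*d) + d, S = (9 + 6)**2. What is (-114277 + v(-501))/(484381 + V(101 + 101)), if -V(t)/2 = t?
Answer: 23498/483977 ≈ 0.048552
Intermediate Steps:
V(t) = -2*t
S = 225 (S = 15**2 = 225)
v(d) = d**2 + 226*d (v(d) = (d**2 + 225*d) + d = d**2 + 226*d)
(-114277 + v(-501))/(484381 + V(101 + 101)) = (-114277 - 501*(226 - 501))/(484381 - 2*(101 + 101)) = (-114277 - 501*(-275))/(484381 - 2*202) = (-114277 + 137775)/(484381 - 404) = 23498/483977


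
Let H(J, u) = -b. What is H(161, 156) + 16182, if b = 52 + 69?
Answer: 16061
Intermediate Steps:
b = 121
H(J, u) = -121 (H(J, u) = -1*121 = -121)
H(161, 156) + 16182 = -121 + 16182 = 16061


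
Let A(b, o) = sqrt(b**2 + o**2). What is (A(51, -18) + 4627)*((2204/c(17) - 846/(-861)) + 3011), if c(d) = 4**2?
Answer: 2390105273/164 + 54238395*sqrt(13)/1148 ≈ 1.4744e+7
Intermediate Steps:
c(d) = 16
(A(51, -18) + 4627)*((2204/c(17) - 846/(-861)) + 3011) = (sqrt(51**2 + (-18)**2) + 4627)*((2204/16 - 846/(-861)) + 3011) = (sqrt(2601 + 324) + 4627)*((2204*(1/16) - 846*(-1/861)) + 3011) = (sqrt(2925) + 4627)*((551/4 + 282/287) + 3011) = (15*sqrt(13) + 4627)*(159265/1148 + 3011) = (4627 + 15*sqrt(13))*(3615893/1148) = 2390105273/164 + 54238395*sqrt(13)/1148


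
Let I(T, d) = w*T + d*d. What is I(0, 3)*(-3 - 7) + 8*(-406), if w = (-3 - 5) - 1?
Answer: -3338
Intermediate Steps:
w = -9 (w = -8 - 1 = -9)
I(T, d) = d**2 - 9*T (I(T, d) = -9*T + d*d = -9*T + d**2 = d**2 - 9*T)
I(0, 3)*(-3 - 7) + 8*(-406) = (3**2 - 9*0)*(-3 - 7) + 8*(-406) = (9 + 0)*(-10) - 3248 = 9*(-10) - 3248 = -90 - 3248 = -3338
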